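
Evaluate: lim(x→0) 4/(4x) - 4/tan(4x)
This is an ∞-∞ indeterminate form.

Combine fractions or rationalize to convert ∞-∞ to 0/0 form:
  lim(x→0) 4/(4x) - 4/tan(4x) = 0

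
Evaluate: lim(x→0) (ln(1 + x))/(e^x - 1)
This is a 0/0 indeterminate form.

Apply L'Hôpital's rule: differentiate numerator and denominator separately.
  f(x) = ln(x + 1)   ⇒   f'(x) = 1/(x + 1)
  g(x) = e^(x) - 1   ⇒   g'(x) = e^(x)
  lim(x→0) f'(x)/g'(x) = lim(x→0) (1/(x + 1))/(e^(x))
  = 1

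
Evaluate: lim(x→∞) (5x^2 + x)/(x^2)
This is an ∞/∞ indeterminate form.

Apply L'Hôpital's rule: differentiate numerator and denominator separately.
  f(x) = 5·x^2 + x   ⇒   f'(x) = 10·x + 1
  g(x) = x^2   ⇒   g'(x) = 2·x
  lim(x→∞) f'(x)/g'(x) = lim(x→∞) (10·x + 1)/(2·x)
  = 5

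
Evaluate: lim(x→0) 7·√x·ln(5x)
This is a 0·∞ indeterminate form.

Rewrite 0·∞ as a quotient (0/0 or ∞/∞ form), then apply L'Hôpital's rule:
  lim(x→0) 7·√x·ln(5x) = 0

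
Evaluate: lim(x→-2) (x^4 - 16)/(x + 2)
This is a standard limit.

Factor or rationalize the expression:
  lim(x→-2) (x^4 - 16)/(x + 2) = -32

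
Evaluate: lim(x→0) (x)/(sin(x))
This is a 0/0 indeterminate form.

Apply L'Hôpital's rule: differentiate numerator and denominator separately.
  f(x) = x   ⇒   f'(x) = 1
  g(x) = sin(x)   ⇒   g'(x) = cos(x)
  lim(x→0) f'(x)/g'(x) = lim(x→0) (1)/(cos(x))
  = 1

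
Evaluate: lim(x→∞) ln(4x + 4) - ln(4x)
This is an ∞-∞ indeterminate form.

Combine fractions or rationalize to convert ∞-∞ to 0/0 form:
  lim(x→∞) ln(4x + 4) - ln(4x) = 0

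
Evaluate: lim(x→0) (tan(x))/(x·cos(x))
This is a 0/0 indeterminate form.

Apply L'Hôpital's rule: differentiate numerator and denominator separately.
  f(x) = tan(x)   ⇒   f'(x) = tan(x)^2 + 1
  g(x) = x·cos(x)   ⇒   g'(x) = -x·sin(x) + cos(x)
  lim(x→0) f'(x)/g'(x) = lim(x→0) (tan(x)^2 + 1)/(-x·sin(x) + cos(x))
  = 1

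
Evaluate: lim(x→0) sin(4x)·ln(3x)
This is a 0·∞ indeterminate form.

Rewrite 0·∞ as a quotient (0/0 or ∞/∞ form), then apply L'Hôpital's rule:
  lim(x→0) sin(4x)·ln(3x) = 0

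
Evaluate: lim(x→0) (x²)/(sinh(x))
This is a 0/0 indeterminate form.

Apply L'Hôpital's rule: differentiate numerator and denominator separately.
  f(x) = x^2   ⇒   f'(x) = 2·x
  g(x) = sinh(x)   ⇒   g'(x) = cosh(x)
  lim(x→0) f'(x)/g'(x) = lim(x→0) (2·x)/(cosh(x))
  = 0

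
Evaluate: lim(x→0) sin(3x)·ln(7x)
This is a 0·∞ indeterminate form.

Rewrite 0·∞ as a quotient (0/0 or ∞/∞ form), then apply L'Hôpital's rule:
  lim(x→0) sin(3x)·ln(7x) = 0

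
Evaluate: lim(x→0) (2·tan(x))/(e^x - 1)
This is a 0/0 indeterminate form.

Apply L'Hôpital's rule: differentiate numerator and denominator separately.
  f(x) = 2·tan(x)   ⇒   f'(x) = 2·tan(x)^2 + 2
  g(x) = e^(x) - 1   ⇒   g'(x) = e^(x)
  lim(x→0) f'(x)/g'(x) = lim(x→0) (2·tan(x)^2 + 2)/(e^(x))
  = 2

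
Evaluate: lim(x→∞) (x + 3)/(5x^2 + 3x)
This is an ∞/∞ indeterminate form.

Apply L'Hôpital's rule: differentiate numerator and denominator separately.
  f(x) = x + 3   ⇒   f'(x) = 1
  g(x) = 5·x^2 + 3·x   ⇒   g'(x) = 10·x + 3
  lim(x→∞) f'(x)/g'(x) = lim(x→∞) (1)/(10·x + 3)
  = 0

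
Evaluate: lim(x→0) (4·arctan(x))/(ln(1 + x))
This is a 0/0 indeterminate form.

Apply L'Hôpital's rule: differentiate numerator and denominator separately.
  f(x) = 4·atan(x)   ⇒   f'(x) = 4/(x^2 + 1)
  g(x) = ln(x + 1)   ⇒   g'(x) = 1/(x + 1)
  lim(x→0) f'(x)/g'(x) = lim(x→0) (4/(x^2 + 1))/(1/(x + 1))
  = 4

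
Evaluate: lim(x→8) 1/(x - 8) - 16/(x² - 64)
This is an ∞-∞ indeterminate form.

Combine fractions or rationalize to convert ∞-∞ to 0/0 form:
  lim(x→8) 1/(x - 8) - 16/(x² - 64) = 1/16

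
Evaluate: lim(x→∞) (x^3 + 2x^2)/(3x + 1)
This is an ∞/∞ indeterminate form.

Apply L'Hôpital's rule: differentiate numerator and denominator separately.
  f(x) = x^3 + 2·x^2   ⇒   f'(x) = 3·x^2 + 4·x
  g(x) = 3·x + 1   ⇒   g'(x) = 3
  lim(x→∞) f'(x)/g'(x) = lim(x→∞) (3·x^2 + 4·x)/(3)
  = ∞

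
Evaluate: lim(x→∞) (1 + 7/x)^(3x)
This is an exponential indeterminate form.

For exponential indeterminate forms, take the natural log:
  Let L = lim(x→∞) (1 + 7/x)^(3x)
  Then ln(L) = lim(x→∞) [exponent × ln(base)]
  Evaluate using L'Hôpital or standard limits, then exponentiate.
  L = e^(21)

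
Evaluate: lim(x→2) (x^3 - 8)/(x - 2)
This is a standard limit.

Factor or rationalize the expression:
  lim(x→2) (x^3 - 8)/(x - 2) = 12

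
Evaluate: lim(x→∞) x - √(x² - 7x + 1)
This is an ∞-∞ indeterminate form.

Combine fractions or rationalize to convert ∞-∞ to 0/0 form:
  lim(x→∞) x - √(x² - 7x + 1) = 7/2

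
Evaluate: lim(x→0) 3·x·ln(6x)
This is a 0·∞ indeterminate form.

Rewrite 0·∞ as a quotient (0/0 or ∞/∞ form), then apply L'Hôpital's rule:
  lim(x→0) 3·x·ln(6x) = 0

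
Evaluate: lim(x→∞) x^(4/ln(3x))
This is an exponential indeterminate form.

For exponential indeterminate forms, take the natural log:
  Let L = lim(x→∞) x^(4/ln(3x))
  Then ln(L) = lim(x→∞) [exponent × ln(base)]
  Evaluate using L'Hôpital or standard limits, then exponentiate.
  L = e^(4)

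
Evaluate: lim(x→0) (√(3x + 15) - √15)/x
This is a standard limit.

Factor or rationalize the expression:
  lim(x→0) (√(3x + 15) - √15)/x = sqrt(15)/10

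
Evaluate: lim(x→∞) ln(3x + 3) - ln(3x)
This is an ∞-∞ indeterminate form.

Combine fractions or rationalize to convert ∞-∞ to 0/0 form:
  lim(x→∞) ln(3x + 3) - ln(3x) = 0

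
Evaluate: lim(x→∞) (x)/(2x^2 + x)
This is an ∞/∞ indeterminate form.

Apply L'Hôpital's rule: differentiate numerator and denominator separately.
  f(x) = x   ⇒   f'(x) = 1
  g(x) = 2·x^2 + x   ⇒   g'(x) = 4·x + 1
  lim(x→∞) f'(x)/g'(x) = lim(x→∞) (1)/(4·x + 1)
  = 0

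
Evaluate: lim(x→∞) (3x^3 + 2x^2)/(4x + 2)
This is an ∞/∞ indeterminate form.

Apply L'Hôpital's rule: differentiate numerator and denominator separately.
  f(x) = 3·x^3 + 2·x^2   ⇒   f'(x) = 9·x^2 + 4·x
  g(x) = 4·x + 2   ⇒   g'(x) = 4
  lim(x→∞) f'(x)/g'(x) = lim(x→∞) (9·x^2 + 4·x)/(4)
  = ∞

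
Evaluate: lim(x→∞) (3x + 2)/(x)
This is an ∞/∞ indeterminate form.

Apply L'Hôpital's rule: differentiate numerator and denominator separately.
  f(x) = 3·x + 2   ⇒   f'(x) = 3
  g(x) = x   ⇒   g'(x) = 1
  lim(x→∞) f'(x)/g'(x) = lim(x→∞) (3)/(1)
  = 3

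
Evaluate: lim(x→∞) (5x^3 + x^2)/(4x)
This is an ∞/∞ indeterminate form.

Apply L'Hôpital's rule: differentiate numerator and denominator separately.
  f(x) = 5·x^3 + x^2   ⇒   f'(x) = 15·x^2 + 2·x
  g(x) = 4·x   ⇒   g'(x) = 4
  lim(x→∞) f'(x)/g'(x) = lim(x→∞) (15·x^2 + 2·x)/(4)
  = ∞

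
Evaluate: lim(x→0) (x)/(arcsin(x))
This is a 0/0 indeterminate form.

Apply L'Hôpital's rule: differentiate numerator and denominator separately.
  f(x) = x   ⇒   f'(x) = 1
  g(x) = asin(x)   ⇒   g'(x) = 1/sqrt(1 - x^2)
  lim(x→0) f'(x)/g'(x) = lim(x→0) (1)/(1/sqrt(1 - x^2))
  = 1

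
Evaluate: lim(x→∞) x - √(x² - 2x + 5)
This is an ∞-∞ indeterminate form.

Combine fractions or rationalize to convert ∞-∞ to 0/0 form:
  lim(x→∞) x - √(x² - 2x + 5) = 1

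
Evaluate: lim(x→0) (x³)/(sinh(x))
This is a 0/0 indeterminate form.

Apply L'Hôpital's rule: differentiate numerator and denominator separately.
  f(x) = x^3   ⇒   f'(x) = 3·x^2
  g(x) = sinh(x)   ⇒   g'(x) = cosh(x)
  lim(x→0) f'(x)/g'(x) = lim(x→0) (3·x^2)/(cosh(x))
  = 0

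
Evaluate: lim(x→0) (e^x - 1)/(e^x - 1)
This is a 0/0 indeterminate form.

Apply L'Hôpital's rule: differentiate numerator and denominator separately.
  f(x) = e^(x) - 1   ⇒   f'(x) = e^(x)
  g(x) = e^(x) - 1   ⇒   g'(x) = e^(x)
  lim(x→0) f'(x)/g'(x) = lim(x→0) (e^(x))/(e^(x))
  = 1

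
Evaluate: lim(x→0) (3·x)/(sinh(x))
This is a 0/0 indeterminate form.

Apply L'Hôpital's rule: differentiate numerator and denominator separately.
  f(x) = 3·x   ⇒   f'(x) = 3
  g(x) = sinh(x)   ⇒   g'(x) = cosh(x)
  lim(x→0) f'(x)/g'(x) = lim(x→0) (3)/(cosh(x))
  = 3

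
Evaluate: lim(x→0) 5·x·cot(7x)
This is a 0·∞ indeterminate form.

Rewrite 0·∞ as a quotient (0/0 or ∞/∞ form), then apply L'Hôpital's rule:
  lim(x→0) 5·x·cot(7x) = 5/7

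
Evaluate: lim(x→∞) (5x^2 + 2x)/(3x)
This is an ∞/∞ indeterminate form.

Apply L'Hôpital's rule: differentiate numerator and denominator separately.
  f(x) = 5·x^2 + 2·x   ⇒   f'(x) = 10·x + 2
  g(x) = 3·x   ⇒   g'(x) = 3
  lim(x→∞) f'(x)/g'(x) = lim(x→∞) (10·x + 2)/(3)
  = ∞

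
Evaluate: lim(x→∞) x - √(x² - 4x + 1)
This is an ∞-∞ indeterminate form.

Combine fractions or rationalize to convert ∞-∞ to 0/0 form:
  lim(x→∞) x - √(x² - 4x + 1) = 2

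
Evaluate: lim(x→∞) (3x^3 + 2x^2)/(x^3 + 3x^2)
This is an ∞/∞ indeterminate form.

Apply L'Hôpital's rule: differentiate numerator and denominator separately.
  f(x) = 3·x^3 + 2·x^2   ⇒   f'(x) = 9·x^2 + 4·x
  g(x) = x^3 + 3·x^2   ⇒   g'(x) = 3·x^2 + 6·x
  lim(x→∞) f'(x)/g'(x) = lim(x→∞) (9·x^2 + 4·x)/(3·x^2 + 6·x)
  = 3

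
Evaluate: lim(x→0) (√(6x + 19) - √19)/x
This is a standard limit.

Factor or rationalize the expression:
  lim(x→0) (√(6x + 19) - √19)/x = 3·sqrt(19)/19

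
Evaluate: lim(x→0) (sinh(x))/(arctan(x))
This is a 0/0 indeterminate form.

Apply L'Hôpital's rule: differentiate numerator and denominator separately.
  f(x) = sinh(x)   ⇒   f'(x) = cosh(x)
  g(x) = atan(x)   ⇒   g'(x) = 1/(x^2 + 1)
  lim(x→0) f'(x)/g'(x) = lim(x→0) (cosh(x))/(1/(x^2 + 1))
  = 1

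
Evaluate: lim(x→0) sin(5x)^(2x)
This is an exponential indeterminate form.

For exponential indeterminate forms, take the natural log:
  Let L = lim(x→0) sin(5x)^(2x)
  Then ln(L) = lim(x→0) [exponent × ln(base)]
  Evaluate using L'Hôpital or standard limits, then exponentiate.
  L = 1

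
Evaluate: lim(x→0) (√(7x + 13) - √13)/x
This is a standard limit.

Factor or rationalize the expression:
  lim(x→0) (√(7x + 13) - √13)/x = 7·sqrt(13)/26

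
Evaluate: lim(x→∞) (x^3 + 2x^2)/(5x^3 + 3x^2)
This is an ∞/∞ indeterminate form.

Apply L'Hôpital's rule: differentiate numerator and denominator separately.
  f(x) = x^3 + 2·x^2   ⇒   f'(x) = 3·x^2 + 4·x
  g(x) = 5·x^3 + 3·x^2   ⇒   g'(x) = 15·x^2 + 6·x
  lim(x→∞) f'(x)/g'(x) = lim(x→∞) (3·x^2 + 4·x)/(15·x^2 + 6·x)
  = 1/5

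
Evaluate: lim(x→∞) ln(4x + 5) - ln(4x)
This is an ∞-∞ indeterminate form.

Combine fractions or rationalize to convert ∞-∞ to 0/0 form:
  lim(x→∞) ln(4x + 5) - ln(4x) = 0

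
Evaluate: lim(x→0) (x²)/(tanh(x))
This is a 0/0 indeterminate form.

Apply L'Hôpital's rule: differentiate numerator and denominator separately.
  f(x) = x^2   ⇒   f'(x) = 2·x
  g(x) = tanh(x)   ⇒   g'(x) = 1 - tanh(x)^2
  lim(x→0) f'(x)/g'(x) = lim(x→0) (2·x)/(1 - tanh(x)^2)
  = 0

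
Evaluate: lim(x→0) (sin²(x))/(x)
This is a 0/0 indeterminate form.

Apply L'Hôpital's rule: differentiate numerator and denominator separately.
  f(x) = sin(x)^2   ⇒   f'(x) = 2·sin(x)·cos(x)
  g(x) = x   ⇒   g'(x) = 1
  lim(x→0) f'(x)/g'(x) = lim(x→0) (2·sin(x)·cos(x))/(1)
  = 0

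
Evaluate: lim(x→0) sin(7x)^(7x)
This is an exponential indeterminate form.

For exponential indeterminate forms, take the natural log:
  Let L = lim(x→0) sin(7x)^(7x)
  Then ln(L) = lim(x→0) [exponent × ln(base)]
  Evaluate using L'Hôpital or standard limits, then exponentiate.
  L = 1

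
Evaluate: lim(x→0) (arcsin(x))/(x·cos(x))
This is a 0/0 indeterminate form.

Apply L'Hôpital's rule: differentiate numerator and denominator separately.
  f(x) = asin(x)   ⇒   f'(x) = 1/sqrt(1 - x^2)
  g(x) = x·cos(x)   ⇒   g'(x) = -x·sin(x) + cos(x)
  lim(x→0) f'(x)/g'(x) = lim(x→0) (1/sqrt(1 - x^2))/(-x·sin(x) + cos(x))
  = 1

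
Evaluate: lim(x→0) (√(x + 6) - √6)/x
This is a standard limit.

Factor or rationalize the expression:
  lim(x→0) (√(x + 6) - √6)/x = sqrt(6)/12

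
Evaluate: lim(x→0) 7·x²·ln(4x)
This is a 0·∞ indeterminate form.

Rewrite 0·∞ as a quotient (0/0 or ∞/∞ form), then apply L'Hôpital's rule:
  lim(x→0) 7·x²·ln(4x) = 0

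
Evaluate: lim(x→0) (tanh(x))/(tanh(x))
This is a 0/0 indeterminate form.

Apply L'Hôpital's rule: differentiate numerator and denominator separately.
  f(x) = tanh(x)   ⇒   f'(x) = 1 - tanh(x)^2
  g(x) = tanh(x)   ⇒   g'(x) = 1 - tanh(x)^2
  lim(x→0) f'(x)/g'(x) = lim(x→0) (1 - tanh(x)^2)/(1 - tanh(x)^2)
  = 1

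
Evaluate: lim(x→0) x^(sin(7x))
This is an exponential indeterminate form.

For exponential indeterminate forms, take the natural log:
  Let L = lim(x→0) x^(sin(7x))
  Then ln(L) = lim(x→0) [exponent × ln(base)]
  Evaluate using L'Hôpital or standard limits, then exponentiate.
  L = 1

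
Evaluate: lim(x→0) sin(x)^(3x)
This is an exponential indeterminate form.

For exponential indeterminate forms, take the natural log:
  Let L = lim(x→0) sin(x)^(3x)
  Then ln(L) = lim(x→0) [exponent × ln(base)]
  Evaluate using L'Hôpital or standard limits, then exponentiate.
  L = 1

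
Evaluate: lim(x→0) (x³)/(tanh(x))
This is a 0/0 indeterminate form.

Apply L'Hôpital's rule: differentiate numerator and denominator separately.
  f(x) = x^3   ⇒   f'(x) = 3·x^2
  g(x) = tanh(x)   ⇒   g'(x) = 1 - tanh(x)^2
  lim(x→0) f'(x)/g'(x) = lim(x→0) (3·x^2)/(1 - tanh(x)^2)
  = 0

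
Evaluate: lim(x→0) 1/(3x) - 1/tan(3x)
This is an ∞-∞ indeterminate form.

Combine fractions or rationalize to convert ∞-∞ to 0/0 form:
  lim(x→0) 1/(3x) - 1/tan(3x) = 0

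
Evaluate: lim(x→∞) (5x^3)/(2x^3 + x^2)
This is an ∞/∞ indeterminate form.

Apply L'Hôpital's rule: differentiate numerator and denominator separately.
  f(x) = 5·x^3   ⇒   f'(x) = 15·x^2
  g(x) = 2·x^3 + x^2   ⇒   g'(x) = 6·x^2 + 2·x
  lim(x→∞) f'(x)/g'(x) = lim(x→∞) (15·x^2)/(6·x^2 + 2·x)
  = 5/2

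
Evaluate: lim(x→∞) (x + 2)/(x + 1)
This is an ∞/∞ indeterminate form.

Apply L'Hôpital's rule: differentiate numerator and denominator separately.
  f(x) = x + 2   ⇒   f'(x) = 1
  g(x) = x + 1   ⇒   g'(x) = 1
  lim(x→∞) f'(x)/g'(x) = lim(x→∞) (1)/(1)
  = 1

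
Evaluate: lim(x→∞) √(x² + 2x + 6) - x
This is an ∞-∞ indeterminate form.

Combine fractions or rationalize to convert ∞-∞ to 0/0 form:
  lim(x→∞) √(x² + 2x + 6) - x = 1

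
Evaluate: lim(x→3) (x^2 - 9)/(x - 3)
This is a standard limit.

Factor or rationalize the expression:
  lim(x→3) (x^2 - 9)/(x - 3) = 6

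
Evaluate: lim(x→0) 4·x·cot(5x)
This is a 0·∞ indeterminate form.

Rewrite 0·∞ as a quotient (0/0 or ∞/∞ form), then apply L'Hôpital's rule:
  lim(x→0) 4·x·cot(5x) = 4/5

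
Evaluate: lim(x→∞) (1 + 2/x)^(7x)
This is an exponential indeterminate form.

For exponential indeterminate forms, take the natural log:
  Let L = lim(x→∞) (1 + 2/x)^(7x)
  Then ln(L) = lim(x→∞) [exponent × ln(base)]
  Evaluate using L'Hôpital or standard limits, then exponentiate.
  L = e^(14)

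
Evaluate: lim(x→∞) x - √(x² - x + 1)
This is an ∞-∞ indeterminate form.

Combine fractions or rationalize to convert ∞-∞ to 0/0 form:
  lim(x→∞) x - √(x² - x + 1) = 1/2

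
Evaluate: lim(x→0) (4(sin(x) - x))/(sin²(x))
This is a 0/0 indeterminate form.

Apply L'Hôpital's rule: differentiate numerator and denominator separately.
  f(x) = -4·x + 4·sin(x)   ⇒   f'(x) = 4·cos(x) - 4
  g(x) = sin(x)^2   ⇒   g'(x) = 2·sin(x)·cos(x)
  lim(x→0) f'(x)/g'(x) = lim(x→0) (4·cos(x) - 4)/(2·sin(x)·cos(x))
  = 0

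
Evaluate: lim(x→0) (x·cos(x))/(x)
This is a 0/0 indeterminate form.

Apply L'Hôpital's rule: differentiate numerator and denominator separately.
  f(x) = x·cos(x)   ⇒   f'(x) = -x·sin(x) + cos(x)
  g(x) = x   ⇒   g'(x) = 1
  lim(x→0) f'(x)/g'(x) = lim(x→0) (-x·sin(x) + cos(x))/(1)
  = 1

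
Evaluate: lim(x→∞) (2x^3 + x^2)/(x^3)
This is an ∞/∞ indeterminate form.

Apply L'Hôpital's rule: differentiate numerator and denominator separately.
  f(x) = 2·x^3 + x^2   ⇒   f'(x) = 6·x^2 + 2·x
  g(x) = x^3   ⇒   g'(x) = 3·x^2
  lim(x→∞) f'(x)/g'(x) = lim(x→∞) (6·x^2 + 2·x)/(3·x^2)
  = 2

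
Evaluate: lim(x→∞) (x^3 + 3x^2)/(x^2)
This is an ∞/∞ indeterminate form.

Apply L'Hôpital's rule: differentiate numerator and denominator separately.
  f(x) = x^3 + 3·x^2   ⇒   f'(x) = 3·x^2 + 6·x
  g(x) = x^2   ⇒   g'(x) = 2·x
  lim(x→∞) f'(x)/g'(x) = lim(x→∞) (3·x^2 + 6·x)/(2·x)
  = ∞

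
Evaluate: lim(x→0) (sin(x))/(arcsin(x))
This is a 0/0 indeterminate form.

Apply L'Hôpital's rule: differentiate numerator and denominator separately.
  f(x) = sin(x)   ⇒   f'(x) = cos(x)
  g(x) = asin(x)   ⇒   g'(x) = 1/sqrt(1 - x^2)
  lim(x→0) f'(x)/g'(x) = lim(x→0) (cos(x))/(1/sqrt(1 - x^2))
  = 1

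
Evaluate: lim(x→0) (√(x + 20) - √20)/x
This is a standard limit.

Factor or rationalize the expression:
  lim(x→0) (√(x + 20) - √20)/x = sqrt(5)/20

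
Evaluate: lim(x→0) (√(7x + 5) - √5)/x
This is a standard limit.

Factor or rationalize the expression:
  lim(x→0) (√(7x + 5) - √5)/x = 7·sqrt(5)/10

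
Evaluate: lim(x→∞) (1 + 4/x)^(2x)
This is an exponential indeterminate form.

For exponential indeterminate forms, take the natural log:
  Let L = lim(x→∞) (1 + 4/x)^(2x)
  Then ln(L) = lim(x→∞) [exponent × ln(base)]
  Evaluate using L'Hôpital or standard limits, then exponentiate.
  L = e^(8)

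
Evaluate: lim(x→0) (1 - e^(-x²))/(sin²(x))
This is a 0/0 indeterminate form.

Apply L'Hôpital's rule: differentiate numerator and denominator separately.
  f(x) = 1 - e^(-x^2)   ⇒   f'(x) = 2·x·e^(-x^2)
  g(x) = sin(x)^2   ⇒   g'(x) = 2·sin(x)·cos(x)
  lim(x→0) f'(x)/g'(x) = lim(x→0) (2·x·e^(-x^2))/(2·sin(x)·cos(x))
  = 1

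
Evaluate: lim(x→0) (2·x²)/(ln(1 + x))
This is a 0/0 indeterminate form.

Apply L'Hôpital's rule: differentiate numerator and denominator separately.
  f(x) = 2·x^2   ⇒   f'(x) = 4·x
  g(x) = ln(x + 1)   ⇒   g'(x) = 1/(x + 1)
  lim(x→0) f'(x)/g'(x) = lim(x→0) (4·x)/(1/(x + 1))
  = 0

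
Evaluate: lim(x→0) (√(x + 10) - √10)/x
This is a standard limit.

Factor or rationalize the expression:
  lim(x→0) (√(x + 10) - √10)/x = sqrt(10)/20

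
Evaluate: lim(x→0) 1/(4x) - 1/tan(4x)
This is an ∞-∞ indeterminate form.

Combine fractions or rationalize to convert ∞-∞ to 0/0 form:
  lim(x→0) 1/(4x) - 1/tan(4x) = 0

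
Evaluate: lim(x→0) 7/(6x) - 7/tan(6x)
This is an ∞-∞ indeterminate form.

Combine fractions or rationalize to convert ∞-∞ to 0/0 form:
  lim(x→0) 7/(6x) - 7/tan(6x) = 0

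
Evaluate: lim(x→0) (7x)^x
This is an exponential indeterminate form.

For exponential indeterminate forms, take the natural log:
  Let L = lim(x→0) (7x)^x
  Then ln(L) = lim(x→0) [exponent × ln(base)]
  Evaluate using L'Hôpital or standard limits, then exponentiate.
  L = 1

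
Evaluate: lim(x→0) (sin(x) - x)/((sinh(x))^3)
This is a 0/0 indeterminate form.

Apply L'Hôpital's rule: differentiate numerator and denominator separately.
  f(x) = -x + sin(x)   ⇒   f'(x) = cos(x) - 1
  g(x) = sinh(x)^3   ⇒   g'(x) = 3·sinh(x)^2·cosh(x)
  lim(x→0) f'(x)/g'(x) = lim(x→0) (cos(x) - 1)/(3·sinh(x)^2·cosh(x))
  = -1/6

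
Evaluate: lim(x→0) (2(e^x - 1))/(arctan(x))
This is a 0/0 indeterminate form.

Apply L'Hôpital's rule: differentiate numerator and denominator separately.
  f(x) = 2·e^(x) - 2   ⇒   f'(x) = 2·e^(x)
  g(x) = atan(x)   ⇒   g'(x) = 1/(x^2 + 1)
  lim(x→0) f'(x)/g'(x) = lim(x→0) (2·e^(x))/(1/(x^2 + 1))
  = 2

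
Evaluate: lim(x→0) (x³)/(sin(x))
This is a 0/0 indeterminate form.

Apply L'Hôpital's rule: differentiate numerator and denominator separately.
  f(x) = x^3   ⇒   f'(x) = 3·x^2
  g(x) = sin(x)   ⇒   g'(x) = cos(x)
  lim(x→0) f'(x)/g'(x) = lim(x→0) (3·x^2)/(cos(x))
  = 0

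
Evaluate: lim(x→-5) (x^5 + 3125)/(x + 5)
This is a standard limit.

Factor or rationalize the expression:
  lim(x→-5) (x^5 + 3125)/(x + 5) = 3125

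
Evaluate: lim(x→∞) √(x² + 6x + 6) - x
This is an ∞-∞ indeterminate form.

Combine fractions or rationalize to convert ∞-∞ to 0/0 form:
  lim(x→∞) √(x² + 6x + 6) - x = 3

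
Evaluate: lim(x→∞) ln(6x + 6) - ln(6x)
This is an ∞-∞ indeterminate form.

Combine fractions or rationalize to convert ∞-∞ to 0/0 form:
  lim(x→∞) ln(6x + 6) - ln(6x) = 0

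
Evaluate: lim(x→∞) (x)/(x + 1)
This is an ∞/∞ indeterminate form.

Apply L'Hôpital's rule: differentiate numerator and denominator separately.
  f(x) = x   ⇒   f'(x) = 1
  g(x) = x + 1   ⇒   g'(x) = 1
  lim(x→∞) f'(x)/g'(x) = lim(x→∞) (1)/(1)
  = 1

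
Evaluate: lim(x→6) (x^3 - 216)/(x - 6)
This is a standard limit.

Factor or rationalize the expression:
  lim(x→6) (x^3 - 216)/(x - 6) = 108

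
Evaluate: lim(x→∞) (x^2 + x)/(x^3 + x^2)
This is an ∞/∞ indeterminate form.

Apply L'Hôpital's rule: differentiate numerator and denominator separately.
  f(x) = x^2 + x   ⇒   f'(x) = 2·x + 1
  g(x) = x^3 + x^2   ⇒   g'(x) = 3·x^2 + 2·x
  lim(x→∞) f'(x)/g'(x) = lim(x→∞) (2·x + 1)/(3·x^2 + 2·x)
  = 0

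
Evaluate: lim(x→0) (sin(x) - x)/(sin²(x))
This is a 0/0 indeterminate form.

Apply L'Hôpital's rule: differentiate numerator and denominator separately.
  f(x) = -x + sin(x)   ⇒   f'(x) = cos(x) - 1
  g(x) = sin(x)^2   ⇒   g'(x) = 2·sin(x)·cos(x)
  lim(x→0) f'(x)/g'(x) = lim(x→0) (cos(x) - 1)/(2·sin(x)·cos(x))
  = 0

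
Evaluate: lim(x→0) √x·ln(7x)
This is a 0·∞ indeterminate form.

Rewrite 0·∞ as a quotient (0/0 or ∞/∞ form), then apply L'Hôpital's rule:
  lim(x→0) √x·ln(7x) = 0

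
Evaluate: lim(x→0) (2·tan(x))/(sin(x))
This is a 0/0 indeterminate form.

Apply L'Hôpital's rule: differentiate numerator and denominator separately.
  f(x) = 2·tan(x)   ⇒   f'(x) = 2·tan(x)^2 + 2
  g(x) = sin(x)   ⇒   g'(x) = cos(x)
  lim(x→0) f'(x)/g'(x) = lim(x→0) (2·tan(x)^2 + 2)/(cos(x))
  = 2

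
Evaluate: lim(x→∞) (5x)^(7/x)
This is an exponential indeterminate form.

For exponential indeterminate forms, take the natural log:
  Let L = lim(x→∞) (5x)^(7/x)
  Then ln(L) = lim(x→∞) [exponent × ln(base)]
  Evaluate using L'Hôpital or standard limits, then exponentiate.
  L = 1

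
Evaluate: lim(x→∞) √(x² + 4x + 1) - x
This is an ∞-∞ indeterminate form.

Combine fractions or rationalize to convert ∞-∞ to 0/0 form:
  lim(x→∞) √(x² + 4x + 1) - x = 2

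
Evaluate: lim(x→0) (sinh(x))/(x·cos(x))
This is a 0/0 indeterminate form.

Apply L'Hôpital's rule: differentiate numerator and denominator separately.
  f(x) = sinh(x)   ⇒   f'(x) = cosh(x)
  g(x) = x·cos(x)   ⇒   g'(x) = -x·sin(x) + cos(x)
  lim(x→0) f'(x)/g'(x) = lim(x→0) (cosh(x))/(-x·sin(x) + cos(x))
  = 1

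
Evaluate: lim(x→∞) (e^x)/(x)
This is an ∞/∞ indeterminate form.

Apply L'Hôpital's rule: differentiate numerator and denominator separately.
  f(x) = e^(x)   ⇒   f'(x) = e^(x)
  g(x) = x   ⇒   g'(x) = 1
  lim(x→∞) f'(x)/g'(x) = lim(x→∞) (e^(x))/(1)
  = ∞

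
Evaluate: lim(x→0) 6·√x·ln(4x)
This is a 0·∞ indeterminate form.

Rewrite 0·∞ as a quotient (0/0 or ∞/∞ form), then apply L'Hôpital's rule:
  lim(x→0) 6·√x·ln(4x) = 0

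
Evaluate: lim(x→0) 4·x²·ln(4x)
This is a 0·∞ indeterminate form.

Rewrite 0·∞ as a quotient (0/0 or ∞/∞ form), then apply L'Hôpital's rule:
  lim(x→0) 4·x²·ln(4x) = 0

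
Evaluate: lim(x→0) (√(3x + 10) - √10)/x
This is a standard limit.

Factor or rationalize the expression:
  lim(x→0) (√(3x + 10) - √10)/x = 3·sqrt(10)/20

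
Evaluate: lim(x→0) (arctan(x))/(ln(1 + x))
This is a 0/0 indeterminate form.

Apply L'Hôpital's rule: differentiate numerator and denominator separately.
  f(x) = atan(x)   ⇒   f'(x) = 1/(x^2 + 1)
  g(x) = ln(x + 1)   ⇒   g'(x) = 1/(x + 1)
  lim(x→0) f'(x)/g'(x) = lim(x→0) (1/(x^2 + 1))/(1/(x + 1))
  = 1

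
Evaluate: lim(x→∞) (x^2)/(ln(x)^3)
This is an ∞/∞ indeterminate form.

Apply L'Hôpital's rule: differentiate numerator and denominator separately.
  f(x) = x^2   ⇒   f'(x) = 2·x
  g(x) = ln(x)^3   ⇒   g'(x) = 3·ln(x)^2/x
  lim(x→∞) f'(x)/g'(x) = lim(x→∞) (2·x)/(3·ln(x)^2/x)
  = ∞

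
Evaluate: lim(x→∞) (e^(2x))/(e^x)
This is an ∞/∞ indeterminate form.

Apply L'Hôpital's rule: differentiate numerator and denominator separately.
  f(x) = e^(2·x)   ⇒   f'(x) = 2·e^(2·x)
  g(x) = e^(x)   ⇒   g'(x) = e^(x)
  lim(x→∞) f'(x)/g'(x) = lim(x→∞) (2·e^(2·x))/(e^(x))
  = ∞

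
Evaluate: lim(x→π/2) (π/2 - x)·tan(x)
This is a 0·∞ indeterminate form.

Rewrite 0·∞ as a quotient (0/0 or ∞/∞ form), then apply L'Hôpital's rule:
  lim(x→π/2) (π/2 - x)·tan(x) = 1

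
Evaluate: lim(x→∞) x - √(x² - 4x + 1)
This is an ∞-∞ indeterminate form.

Combine fractions or rationalize to convert ∞-∞ to 0/0 form:
  lim(x→∞) x - √(x² - 4x + 1) = 2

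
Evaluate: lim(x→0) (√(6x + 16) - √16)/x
This is a standard limit.

Factor or rationalize the expression:
  lim(x→0) (√(6x + 16) - √16)/x = 3/4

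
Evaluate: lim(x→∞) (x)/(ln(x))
This is an ∞/∞ indeterminate form.

Apply L'Hôpital's rule: differentiate numerator and denominator separately.
  f(x) = x   ⇒   f'(x) = 1
  g(x) = ln(x)   ⇒   g'(x) = 1/x
  lim(x→∞) f'(x)/g'(x) = lim(x→∞) (1)/(1/x)
  = ∞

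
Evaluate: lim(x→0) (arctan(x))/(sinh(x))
This is a 0/0 indeterminate form.

Apply L'Hôpital's rule: differentiate numerator and denominator separately.
  f(x) = atan(x)   ⇒   f'(x) = 1/(x^2 + 1)
  g(x) = sinh(x)   ⇒   g'(x) = cosh(x)
  lim(x→0) f'(x)/g'(x) = lim(x→0) (1/(x^2 + 1))/(cosh(x))
  = 1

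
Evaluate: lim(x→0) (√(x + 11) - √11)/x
This is a standard limit.

Factor or rationalize the expression:
  lim(x→0) (√(x + 11) - √11)/x = sqrt(11)/22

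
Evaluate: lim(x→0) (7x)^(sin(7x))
This is an exponential indeterminate form.

For exponential indeterminate forms, take the natural log:
  Let L = lim(x→0) (7x)^(sin(7x))
  Then ln(L) = lim(x→0) [exponent × ln(base)]
  Evaluate using L'Hôpital or standard limits, then exponentiate.
  L = 1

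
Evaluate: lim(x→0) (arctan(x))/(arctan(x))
This is a 0/0 indeterminate form.

Apply L'Hôpital's rule: differentiate numerator and denominator separately.
  f(x) = atan(x)   ⇒   f'(x) = 1/(x^2 + 1)
  g(x) = atan(x)   ⇒   g'(x) = 1/(x^2 + 1)
  lim(x→0) f'(x)/g'(x) = lim(x→0) (1/(x^2 + 1))/(1/(x^2 + 1))
  = 1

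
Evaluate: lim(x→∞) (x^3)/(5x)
This is an ∞/∞ indeterminate form.

Apply L'Hôpital's rule: differentiate numerator and denominator separately.
  f(x) = x^3   ⇒   f'(x) = 3·x^2
  g(x) = 5·x   ⇒   g'(x) = 5
  lim(x→∞) f'(x)/g'(x) = lim(x→∞) (3·x^2)/(5)
  = ∞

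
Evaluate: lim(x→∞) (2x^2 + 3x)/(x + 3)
This is an ∞/∞ indeterminate form.

Apply L'Hôpital's rule: differentiate numerator and denominator separately.
  f(x) = 2·x^2 + 3·x   ⇒   f'(x) = 4·x + 3
  g(x) = x + 3   ⇒   g'(x) = 1
  lim(x→∞) f'(x)/g'(x) = lim(x→∞) (4·x + 3)/(1)
  = ∞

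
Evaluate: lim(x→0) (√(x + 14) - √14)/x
This is a standard limit.

Factor or rationalize the expression:
  lim(x→0) (√(x + 14) - √14)/x = sqrt(14)/28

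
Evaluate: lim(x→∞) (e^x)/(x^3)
This is an ∞/∞ indeterminate form.

Apply L'Hôpital's rule: differentiate numerator and denominator separately.
  f(x) = e^(x)   ⇒   f'(x) = e^(x)
  g(x) = x^3   ⇒   g'(x) = 3·x^2
  lim(x→∞) f'(x)/g'(x) = lim(x→∞) (e^(x))/(3·x^2)
  = ∞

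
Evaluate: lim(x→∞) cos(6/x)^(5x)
This is an exponential indeterminate form.

For exponential indeterminate forms, take the natural log:
  Let L = lim(x→∞) cos(6/x)^(5x)
  Then ln(L) = lim(x→∞) [exponent × ln(base)]
  Evaluate using L'Hôpital or standard limits, then exponentiate.
  L = 1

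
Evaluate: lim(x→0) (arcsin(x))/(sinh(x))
This is a 0/0 indeterminate form.

Apply L'Hôpital's rule: differentiate numerator and denominator separately.
  f(x) = asin(x)   ⇒   f'(x) = 1/sqrt(1 - x^2)
  g(x) = sinh(x)   ⇒   g'(x) = cosh(x)
  lim(x→0) f'(x)/g'(x) = lim(x→0) (1/sqrt(1 - x^2))/(cosh(x))
  = 1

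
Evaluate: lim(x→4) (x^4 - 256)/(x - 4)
This is a standard limit.

Factor or rationalize the expression:
  lim(x→4) (x^4 - 256)/(x - 4) = 256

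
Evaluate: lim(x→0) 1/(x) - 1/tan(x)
This is an ∞-∞ indeterminate form.

Combine fractions or rationalize to convert ∞-∞ to 0/0 form:
  lim(x→0) 1/(x) - 1/tan(x) = 0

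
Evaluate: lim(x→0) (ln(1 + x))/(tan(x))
This is a 0/0 indeterminate form.

Apply L'Hôpital's rule: differentiate numerator and denominator separately.
  f(x) = ln(x + 1)   ⇒   f'(x) = 1/(x + 1)
  g(x) = tan(x)   ⇒   g'(x) = tan(x)^2 + 1
  lim(x→0) f'(x)/g'(x) = lim(x→0) (1/(x + 1))/(tan(x)^2 + 1)
  = 1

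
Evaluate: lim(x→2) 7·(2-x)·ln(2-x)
This is a 0·∞ indeterminate form.

Rewrite 0·∞ as a quotient (0/0 or ∞/∞ form), then apply L'Hôpital's rule:
  lim(x→2) 7·(2-x)·ln(2-x) = 0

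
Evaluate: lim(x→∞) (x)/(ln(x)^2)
This is an ∞/∞ indeterminate form.

Apply L'Hôpital's rule: differentiate numerator and denominator separately.
  f(x) = x   ⇒   f'(x) = 1
  g(x) = ln(x)^2   ⇒   g'(x) = 2·ln(x)/x
  lim(x→∞) f'(x)/g'(x) = lim(x→∞) (1)/(2·ln(x)/x)
  = ∞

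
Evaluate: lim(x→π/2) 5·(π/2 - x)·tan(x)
This is a 0·∞ indeterminate form.

Rewrite 0·∞ as a quotient (0/0 or ∞/∞ form), then apply L'Hôpital's rule:
  lim(x→π/2) 5·(π/2 - x)·tan(x) = 5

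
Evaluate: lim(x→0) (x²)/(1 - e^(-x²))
This is a 0/0 indeterminate form.

Apply L'Hôpital's rule: differentiate numerator and denominator separately.
  f(x) = x^2   ⇒   f'(x) = 2·x
  g(x) = 1 - e^(-x^2)   ⇒   g'(x) = 2·x·e^(-x^2)
  lim(x→0) f'(x)/g'(x) = lim(x→0) (2·x)/(2·x·e^(-x^2))
  = 1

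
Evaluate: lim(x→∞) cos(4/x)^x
This is an exponential indeterminate form.

For exponential indeterminate forms, take the natural log:
  Let L = lim(x→∞) cos(4/x)^x
  Then ln(L) = lim(x→∞) [exponent × ln(base)]
  Evaluate using L'Hôpital or standard limits, then exponentiate.
  L = 1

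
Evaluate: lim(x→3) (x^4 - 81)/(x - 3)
This is a standard limit.

Factor or rationalize the expression:
  lim(x→3) (x^4 - 81)/(x - 3) = 108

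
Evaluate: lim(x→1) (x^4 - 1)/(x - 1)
This is a standard limit.

Factor or rationalize the expression:
  lim(x→1) (x^4 - 1)/(x - 1) = 4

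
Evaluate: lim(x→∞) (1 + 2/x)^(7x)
This is an exponential indeterminate form.

For exponential indeterminate forms, take the natural log:
  Let L = lim(x→∞) (1 + 2/x)^(7x)
  Then ln(L) = lim(x→∞) [exponent × ln(base)]
  Evaluate using L'Hôpital or standard limits, then exponentiate.
  L = e^(14)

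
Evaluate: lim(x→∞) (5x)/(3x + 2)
This is an ∞/∞ indeterminate form.

Apply L'Hôpital's rule: differentiate numerator and denominator separately.
  f(x) = 5·x   ⇒   f'(x) = 5
  g(x) = 3·x + 2   ⇒   g'(x) = 3
  lim(x→∞) f'(x)/g'(x) = lim(x→∞) (5)/(3)
  = 5/3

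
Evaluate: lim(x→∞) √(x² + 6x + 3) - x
This is an ∞-∞ indeterminate form.

Combine fractions or rationalize to convert ∞-∞ to 0/0 form:
  lim(x→∞) √(x² + 6x + 3) - x = 3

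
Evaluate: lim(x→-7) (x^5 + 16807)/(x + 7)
This is a standard limit.

Factor or rationalize the expression:
  lim(x→-7) (x^5 + 16807)/(x + 7) = 12005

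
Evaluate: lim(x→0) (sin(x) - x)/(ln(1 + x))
This is a 0/0 indeterminate form.

Apply L'Hôpital's rule: differentiate numerator and denominator separately.
  f(x) = -x + sin(x)   ⇒   f'(x) = cos(x) - 1
  g(x) = ln(x + 1)   ⇒   g'(x) = 1/(x + 1)
  lim(x→0) f'(x)/g'(x) = lim(x→0) (cos(x) - 1)/(1/(x + 1))
  = 0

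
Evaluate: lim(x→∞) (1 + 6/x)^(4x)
This is an exponential indeterminate form.

For exponential indeterminate forms, take the natural log:
  Let L = lim(x→∞) (1 + 6/x)^(4x)
  Then ln(L) = lim(x→∞) [exponent × ln(base)]
  Evaluate using L'Hôpital or standard limits, then exponentiate.
  L = e^(24)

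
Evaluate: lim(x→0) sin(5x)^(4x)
This is an exponential indeterminate form.

For exponential indeterminate forms, take the natural log:
  Let L = lim(x→0) sin(5x)^(4x)
  Then ln(L) = lim(x→0) [exponent × ln(base)]
  Evaluate using L'Hôpital or standard limits, then exponentiate.
  L = 1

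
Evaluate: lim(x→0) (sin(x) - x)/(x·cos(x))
This is a 0/0 indeterminate form.

Apply L'Hôpital's rule: differentiate numerator and denominator separately.
  f(x) = -x + sin(x)   ⇒   f'(x) = cos(x) - 1
  g(x) = x·cos(x)   ⇒   g'(x) = -x·sin(x) + cos(x)
  lim(x→0) f'(x)/g'(x) = lim(x→0) (cos(x) - 1)/(-x·sin(x) + cos(x))
  = 0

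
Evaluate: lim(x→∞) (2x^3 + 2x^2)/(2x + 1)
This is an ∞/∞ indeterminate form.

Apply L'Hôpital's rule: differentiate numerator and denominator separately.
  f(x) = 2·x^3 + 2·x^2   ⇒   f'(x) = 6·x^2 + 4·x
  g(x) = 2·x + 1   ⇒   g'(x) = 2
  lim(x→∞) f'(x)/g'(x) = lim(x→∞) (6·x^2 + 4·x)/(2)
  = ∞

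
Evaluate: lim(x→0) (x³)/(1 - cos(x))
This is a 0/0 indeterminate form.

Apply L'Hôpital's rule: differentiate numerator and denominator separately.
  f(x) = x^3   ⇒   f'(x) = 3·x^2
  g(x) = 1 - cos(x)   ⇒   g'(x) = sin(x)
  lim(x→0) f'(x)/g'(x) = lim(x→0) (3·x^2)/(sin(x))
  = 0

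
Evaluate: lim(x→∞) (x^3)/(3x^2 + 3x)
This is an ∞/∞ indeterminate form.

Apply L'Hôpital's rule: differentiate numerator and denominator separately.
  f(x) = x^3   ⇒   f'(x) = 3·x^2
  g(x) = 3·x^2 + 3·x   ⇒   g'(x) = 6·x + 3
  lim(x→∞) f'(x)/g'(x) = lim(x→∞) (3·x^2)/(6·x + 3)
  = ∞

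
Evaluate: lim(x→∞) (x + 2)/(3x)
This is an ∞/∞ indeterminate form.

Apply L'Hôpital's rule: differentiate numerator and denominator separately.
  f(x) = x + 2   ⇒   f'(x) = 1
  g(x) = 3·x   ⇒   g'(x) = 3
  lim(x→∞) f'(x)/g'(x) = lim(x→∞) (1)/(3)
  = 1/3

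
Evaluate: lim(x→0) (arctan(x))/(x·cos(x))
This is a 0/0 indeterminate form.

Apply L'Hôpital's rule: differentiate numerator and denominator separately.
  f(x) = atan(x)   ⇒   f'(x) = 1/(x^2 + 1)
  g(x) = x·cos(x)   ⇒   g'(x) = -x·sin(x) + cos(x)
  lim(x→0) f'(x)/g'(x) = lim(x→0) (1/(x^2 + 1))/(-x·sin(x) + cos(x))
  = 1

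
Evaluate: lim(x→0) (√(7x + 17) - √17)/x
This is a standard limit.

Factor or rationalize the expression:
  lim(x→0) (√(7x + 17) - √17)/x = 7·sqrt(17)/34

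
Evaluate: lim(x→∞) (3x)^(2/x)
This is an exponential indeterminate form.

For exponential indeterminate forms, take the natural log:
  Let L = lim(x→∞) (3x)^(2/x)
  Then ln(L) = lim(x→∞) [exponent × ln(base)]
  Evaluate using L'Hôpital or standard limits, then exponentiate.
  L = 1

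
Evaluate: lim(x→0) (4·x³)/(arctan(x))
This is a 0/0 indeterminate form.

Apply L'Hôpital's rule: differentiate numerator and denominator separately.
  f(x) = 4·x^3   ⇒   f'(x) = 12·x^2
  g(x) = atan(x)   ⇒   g'(x) = 1/(x^2 + 1)
  lim(x→0) f'(x)/g'(x) = lim(x→0) (12·x^2)/(1/(x^2 + 1))
  = 0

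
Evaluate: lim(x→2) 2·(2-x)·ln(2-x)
This is a 0·∞ indeterminate form.

Rewrite 0·∞ as a quotient (0/0 or ∞/∞ form), then apply L'Hôpital's rule:
  lim(x→2) 2·(2-x)·ln(2-x) = 0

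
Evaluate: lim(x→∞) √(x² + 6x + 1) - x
This is an ∞-∞ indeterminate form.

Combine fractions or rationalize to convert ∞-∞ to 0/0 form:
  lim(x→∞) √(x² + 6x + 1) - x = 3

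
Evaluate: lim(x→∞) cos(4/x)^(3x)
This is an exponential indeterminate form.

For exponential indeterminate forms, take the natural log:
  Let L = lim(x→∞) cos(4/x)^(3x)
  Then ln(L) = lim(x→∞) [exponent × ln(base)]
  Evaluate using L'Hôpital or standard limits, then exponentiate.
  L = 1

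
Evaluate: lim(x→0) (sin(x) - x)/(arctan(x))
This is a 0/0 indeterminate form.

Apply L'Hôpital's rule: differentiate numerator and denominator separately.
  f(x) = -x + sin(x)   ⇒   f'(x) = cos(x) - 1
  g(x) = atan(x)   ⇒   g'(x) = 1/(x^2 + 1)
  lim(x→0) f'(x)/g'(x) = lim(x→0) (cos(x) - 1)/(1/(x^2 + 1))
  = 0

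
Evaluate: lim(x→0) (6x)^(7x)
This is an exponential indeterminate form.

For exponential indeterminate forms, take the natural log:
  Let L = lim(x→0) (6x)^(7x)
  Then ln(L) = lim(x→0) [exponent × ln(base)]
  Evaluate using L'Hôpital or standard limits, then exponentiate.
  L = 1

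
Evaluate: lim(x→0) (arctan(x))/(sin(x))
This is a 0/0 indeterminate form.

Apply L'Hôpital's rule: differentiate numerator and denominator separately.
  f(x) = atan(x)   ⇒   f'(x) = 1/(x^2 + 1)
  g(x) = sin(x)   ⇒   g'(x) = cos(x)
  lim(x→0) f'(x)/g'(x) = lim(x→0) (1/(x^2 + 1))/(cos(x))
  = 1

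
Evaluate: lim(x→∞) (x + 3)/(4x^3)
This is an ∞/∞ indeterminate form.

Apply L'Hôpital's rule: differentiate numerator and denominator separately.
  f(x) = x + 3   ⇒   f'(x) = 1
  g(x) = 4·x^3   ⇒   g'(x) = 12·x^2
  lim(x→∞) f'(x)/g'(x) = lim(x→∞) (1)/(12·x^2)
  = 0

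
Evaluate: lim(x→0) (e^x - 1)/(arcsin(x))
This is a 0/0 indeterminate form.

Apply L'Hôpital's rule: differentiate numerator and denominator separately.
  f(x) = e^(x) - 1   ⇒   f'(x) = e^(x)
  g(x) = asin(x)   ⇒   g'(x) = 1/sqrt(1 - x^2)
  lim(x→0) f'(x)/g'(x) = lim(x→0) (e^(x))/(1/sqrt(1 - x^2))
  = 1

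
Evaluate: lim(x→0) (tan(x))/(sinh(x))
This is a 0/0 indeterminate form.

Apply L'Hôpital's rule: differentiate numerator and denominator separately.
  f(x) = tan(x)   ⇒   f'(x) = tan(x)^2 + 1
  g(x) = sinh(x)   ⇒   g'(x) = cosh(x)
  lim(x→0) f'(x)/g'(x) = lim(x→0) (tan(x)^2 + 1)/(cosh(x))
  = 1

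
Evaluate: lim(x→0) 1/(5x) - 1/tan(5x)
This is an ∞-∞ indeterminate form.

Combine fractions or rationalize to convert ∞-∞ to 0/0 form:
  lim(x→0) 1/(5x) - 1/tan(5x) = 0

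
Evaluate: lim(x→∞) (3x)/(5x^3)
This is an ∞/∞ indeterminate form.

Apply L'Hôpital's rule: differentiate numerator and denominator separately.
  f(x) = 3·x   ⇒   f'(x) = 3
  g(x) = 5·x^3   ⇒   g'(x) = 15·x^2
  lim(x→∞) f'(x)/g'(x) = lim(x→∞) (3)/(15·x^2)
  = 0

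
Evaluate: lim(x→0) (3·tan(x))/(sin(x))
This is a 0/0 indeterminate form.

Apply L'Hôpital's rule: differentiate numerator and denominator separately.
  f(x) = 3·tan(x)   ⇒   f'(x) = 3·tan(x)^2 + 3
  g(x) = sin(x)   ⇒   g'(x) = cos(x)
  lim(x→0) f'(x)/g'(x) = lim(x→0) (3·tan(x)^2 + 3)/(cos(x))
  = 3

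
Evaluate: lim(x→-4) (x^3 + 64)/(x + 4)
This is a standard limit.

Factor or rationalize the expression:
  lim(x→-4) (x^3 + 64)/(x + 4) = 48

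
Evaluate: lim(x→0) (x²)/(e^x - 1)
This is a 0/0 indeterminate form.

Apply L'Hôpital's rule: differentiate numerator and denominator separately.
  f(x) = x^2   ⇒   f'(x) = 2·x
  g(x) = e^(x) - 1   ⇒   g'(x) = e^(x)
  lim(x→0) f'(x)/g'(x) = lim(x→0) (2·x)/(e^(x))
  = 0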